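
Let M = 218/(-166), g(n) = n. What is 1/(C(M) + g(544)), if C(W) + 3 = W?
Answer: 83/44794 ≈ 0.0018529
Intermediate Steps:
M = -109/83 (M = 218*(-1/166) = -109/83 ≈ -1.3133)
C(W) = -3 + W
1/(C(M) + g(544)) = 1/((-3 - 109/83) + 544) = 1/(-358/83 + 544) = 1/(44794/83) = 83/44794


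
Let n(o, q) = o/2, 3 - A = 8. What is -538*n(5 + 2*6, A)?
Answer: -4573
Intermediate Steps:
A = -5 (A = 3 - 1*8 = 3 - 8 = -5)
n(o, q) = o/2 (n(o, q) = o*(1/2) = o/2)
-538*n(5 + 2*6, A) = -269*(5 + 2*6) = -269*(5 + 12) = -269*17 = -538*17/2 = -4573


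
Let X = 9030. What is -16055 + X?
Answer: -7025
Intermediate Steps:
-16055 + X = -16055 + 9030 = -7025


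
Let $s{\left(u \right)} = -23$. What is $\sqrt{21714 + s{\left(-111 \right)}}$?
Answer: $\sqrt{21691} \approx 147.28$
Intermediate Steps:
$\sqrt{21714 + s{\left(-111 \right)}} = \sqrt{21714 - 23} = \sqrt{21691}$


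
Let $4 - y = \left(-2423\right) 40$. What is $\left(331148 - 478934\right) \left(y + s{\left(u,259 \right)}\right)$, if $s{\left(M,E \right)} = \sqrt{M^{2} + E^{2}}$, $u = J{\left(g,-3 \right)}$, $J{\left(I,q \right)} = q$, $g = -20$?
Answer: $-14324010264 - 147786 \sqrt{67090} \approx -1.4362 \cdot 10^{10}$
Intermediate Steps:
$u = -3$
$s{\left(M,E \right)} = \sqrt{E^{2} + M^{2}}$
$y = 96924$ ($y = 4 - \left(-2423\right) 40 = 4 - -96920 = 4 + 96920 = 96924$)
$\left(331148 - 478934\right) \left(y + s{\left(u,259 \right)}\right) = \left(331148 - 478934\right) \left(96924 + \sqrt{259^{2} + \left(-3\right)^{2}}\right) = - 147786 \left(96924 + \sqrt{67081 + 9}\right) = - 147786 \left(96924 + \sqrt{67090}\right) = -14324010264 - 147786 \sqrt{67090}$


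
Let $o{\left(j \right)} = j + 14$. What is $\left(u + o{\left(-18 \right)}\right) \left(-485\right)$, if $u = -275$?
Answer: $135315$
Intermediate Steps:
$o{\left(j \right)} = 14 + j$
$\left(u + o{\left(-18 \right)}\right) \left(-485\right) = \left(-275 + \left(14 - 18\right)\right) \left(-485\right) = \left(-275 - 4\right) \left(-485\right) = \left(-279\right) \left(-485\right) = 135315$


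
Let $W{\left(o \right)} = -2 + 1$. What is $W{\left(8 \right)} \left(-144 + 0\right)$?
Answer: $144$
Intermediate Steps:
$W{\left(o \right)} = -1$
$W{\left(8 \right)} \left(-144 + 0\right) = - (-144 + 0) = \left(-1\right) \left(-144\right) = 144$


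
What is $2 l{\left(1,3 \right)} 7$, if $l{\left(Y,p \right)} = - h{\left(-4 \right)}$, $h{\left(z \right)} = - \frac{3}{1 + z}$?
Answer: $-14$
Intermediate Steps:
$l{\left(Y,p \right)} = -1$ ($l{\left(Y,p \right)} = - \frac{-3}{1 - 4} = - \frac{-3}{-3} = - \frac{\left(-3\right) \left(-1\right)}{3} = \left(-1\right) 1 = -1$)
$2 l{\left(1,3 \right)} 7 = 2 \left(-1\right) 7 = \left(-2\right) 7 = -14$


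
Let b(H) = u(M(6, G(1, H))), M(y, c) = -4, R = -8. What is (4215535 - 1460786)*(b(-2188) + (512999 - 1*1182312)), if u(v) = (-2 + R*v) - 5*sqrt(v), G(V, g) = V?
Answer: -1843706674967 - 27547490*I ≈ -1.8437e+12 - 2.7547e+7*I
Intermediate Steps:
u(v) = -2 - 8*v - 5*sqrt(v) (u(v) = (-2 - 8*v) - 5*sqrt(v) = -2 - 8*v - 5*sqrt(v))
b(H) = 30 - 10*I (b(H) = -2 - 8*(-4) - 10*I = -2 + 32 - 10*I = 30 - 10*I)
(4215535 - 1460786)*(b(-2188) + (512999 - 1*1182312)) = (4215535 - 1460786)*((30 - 10*I) + (512999 - 1*1182312)) = 2754749*((30 - 10*I) + (512999 - 1182312)) = 2754749*((30 - 10*I) - 669313) = 2754749*(-669283 - 10*I) = -1843706674967 - 27547490*I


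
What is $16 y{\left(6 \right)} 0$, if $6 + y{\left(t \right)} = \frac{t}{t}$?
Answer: $0$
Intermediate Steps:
$y{\left(t \right)} = -5$ ($y{\left(t \right)} = -6 + \frac{t}{t} = -6 + 1 = -5$)
$16 y{\left(6 \right)} 0 = 16 \left(-5\right) 0 = \left(-80\right) 0 = 0$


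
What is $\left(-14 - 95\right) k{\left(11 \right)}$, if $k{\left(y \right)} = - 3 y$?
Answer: $3597$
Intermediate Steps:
$\left(-14 - 95\right) k{\left(11 \right)} = \left(-14 - 95\right) \left(\left(-3\right) 11\right) = \left(-109\right) \left(-33\right) = 3597$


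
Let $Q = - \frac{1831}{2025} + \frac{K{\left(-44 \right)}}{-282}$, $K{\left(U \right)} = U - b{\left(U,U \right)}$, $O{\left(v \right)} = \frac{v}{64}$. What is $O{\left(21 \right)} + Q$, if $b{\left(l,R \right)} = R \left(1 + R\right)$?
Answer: $\frac{38308627}{6091200} \approx 6.2892$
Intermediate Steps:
$O{\left(v \right)} = \frac{v}{64}$ ($O{\left(v \right)} = v \frac{1}{64} = \frac{v}{64}$)
$K{\left(U \right)} = U - U \left(1 + U\right)$
$Q = \frac{567343}{95175}$ ($Q = - \frac{1831}{2025} + \frac{\left(-1\right) \left(-44\right)^{2}}{-282} = \left(-1831\right) \frac{1}{2025} + \left(-1\right) 1936 \left(- \frac{1}{282}\right) = - \frac{1831}{2025} - - \frac{968}{141} = - \frac{1831}{2025} + \frac{968}{141} = \frac{567343}{95175} \approx 5.9611$)
$O{\left(21 \right)} + Q = \frac{1}{64} \cdot 21 + \frac{567343}{95175} = \frac{21}{64} + \frac{567343}{95175} = \frac{38308627}{6091200}$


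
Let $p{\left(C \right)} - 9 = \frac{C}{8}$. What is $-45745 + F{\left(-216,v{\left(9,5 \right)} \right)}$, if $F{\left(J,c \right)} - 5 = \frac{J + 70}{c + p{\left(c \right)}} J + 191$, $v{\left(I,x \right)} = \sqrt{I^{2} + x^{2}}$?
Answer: $- \frac{356219}{7} + \frac{4672 \sqrt{106}}{7} \approx -44017.0$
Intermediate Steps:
$p{\left(C \right)} = 9 + \frac{C}{8}$
$F{\left(J,c \right)} = 196 + \frac{J \left(70 + J\right)}{9 + \frac{9 c}{8}}$ ($F{\left(J,c \right)} = 5 + \left(\frac{J + 70}{c + \left(9 + \frac{c}{8}\right)} J + 191\right) = 5 + \left(\frac{70 + J}{9 + \frac{9 c}{8}} J + 191\right) = 5 + \left(\frac{J \left(70 + J\right)}{9 + \frac{9 c}{8}} + 191\right) = 5 + \left(191 + \frac{J \left(70 + J\right)}{9 + \frac{9 c}{8}}\right) = 196 + \frac{J \left(70 + J\right)}{9 + \frac{9 c}{8}}$)
$-45745 + F{\left(-216,v{\left(9,5 \right)} \right)} = -45745 + \frac{4 \left(3528 + 2 \left(-216\right)^{2} + 140 \left(-216\right) + 441 \sqrt{9^{2} + 5^{2}}\right)}{9 \left(8 + \sqrt{9^{2} + 5^{2}}\right)} = -45745 + \frac{4 \left(3528 + 2 \cdot 46656 - 30240 + 441 \sqrt{81 + 25}\right)}{9 \left(8 + \sqrt{81 + 25}\right)} = -45745 + \frac{4 \left(3528 + 93312 - 30240 + 441 \sqrt{106}\right)}{9 \left(8 + \sqrt{106}\right)} = -45745 + \frac{4 \left(66600 + 441 \sqrt{106}\right)}{9 \left(8 + \sqrt{106}\right)}$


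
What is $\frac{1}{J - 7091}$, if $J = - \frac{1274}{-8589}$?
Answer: $- \frac{1227}{8700475} \approx -0.00014103$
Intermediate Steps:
$J = \frac{182}{1227}$ ($J = \left(-1274\right) \left(- \frac{1}{8589}\right) = \frac{182}{1227} \approx 0.14833$)
$\frac{1}{J - 7091} = \frac{1}{\frac{182}{1227} - 7091} = \frac{1}{- \frac{8700475}{1227}} = - \frac{1227}{8700475}$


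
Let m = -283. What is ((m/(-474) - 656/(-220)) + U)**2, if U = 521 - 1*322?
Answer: 27891400875361/679644900 ≈ 41038.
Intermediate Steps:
U = 199 (U = 521 - 322 = 199)
((m/(-474) - 656/(-220)) + U)**2 = ((-283/(-474) - 656/(-220)) + 199)**2 = ((-283*(-1/474) - 656*(-1/220)) + 199)**2 = ((283/474 + 164/55) + 199)**2 = (93301/26070 + 199)**2 = (5281231/26070)**2 = 27891400875361/679644900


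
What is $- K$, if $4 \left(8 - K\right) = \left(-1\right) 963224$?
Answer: $-240814$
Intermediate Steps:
$K = 240814$ ($K = 8 - \frac{\left(-1\right) 963224}{4} = 8 - -240806 = 8 + 240806 = 240814$)
$- K = \left(-1\right) 240814 = -240814$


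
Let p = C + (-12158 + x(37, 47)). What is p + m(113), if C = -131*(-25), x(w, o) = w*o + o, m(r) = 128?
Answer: -6969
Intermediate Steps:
x(w, o) = o + o*w (x(w, o) = o*w + o = o + o*w)
C = 3275
p = -7097 (p = 3275 + (-12158 + 47*(1 + 37)) = 3275 + (-12158 + 47*38) = 3275 + (-12158 + 1786) = 3275 - 10372 = -7097)
p + m(113) = -7097 + 128 = -6969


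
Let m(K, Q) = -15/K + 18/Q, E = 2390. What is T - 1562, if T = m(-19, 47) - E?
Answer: -3528089/893 ≈ -3950.8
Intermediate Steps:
T = -2133223/893 (T = (-15/(-19) + 18/47) - 1*2390 = (-15*(-1/19) + 18*(1/47)) - 2390 = (15/19 + 18/47) - 2390 = 1047/893 - 2390 = -2133223/893 ≈ -2388.8)
T - 1562 = -2133223/893 - 1562 = -3528089/893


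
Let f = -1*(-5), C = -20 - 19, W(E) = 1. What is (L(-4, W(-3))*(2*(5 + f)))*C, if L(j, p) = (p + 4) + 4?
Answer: -7020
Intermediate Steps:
C = -39
f = 5
L(j, p) = 8 + p (L(j, p) = (4 + p) + 4 = 8 + p)
(L(-4, W(-3))*(2*(5 + f)))*C = ((8 + 1)*(2*(5 + 5)))*(-39) = (9*(2*10))*(-39) = (9*20)*(-39) = 180*(-39) = -7020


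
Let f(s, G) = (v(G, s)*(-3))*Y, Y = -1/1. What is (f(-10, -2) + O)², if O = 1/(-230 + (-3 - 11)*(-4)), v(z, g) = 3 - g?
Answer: 46036225/30276 ≈ 1520.6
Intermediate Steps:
Y = -1 (Y = -1*1 = -1)
f(s, G) = 9 - 3*s (f(s, G) = ((3 - s)*(-3))*(-1) = (-9 + 3*s)*(-1) = 9 - 3*s)
O = -1/174 (O = 1/(-230 - 14*(-4)) = 1/(-230 + 56) = 1/(-174) = -1/174 ≈ -0.0057471)
(f(-10, -2) + O)² = ((9 - 3*(-10)) - 1/174)² = ((9 + 30) - 1/174)² = (39 - 1/174)² = (6785/174)² = 46036225/30276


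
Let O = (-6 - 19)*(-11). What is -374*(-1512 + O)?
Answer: 462638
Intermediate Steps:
O = 275 (O = -25*(-11) = 275)
-374*(-1512 + O) = -374*(-1512 + 275) = -374*(-1237) = 462638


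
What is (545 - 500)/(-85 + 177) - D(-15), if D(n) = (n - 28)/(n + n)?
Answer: -1303/1380 ≈ -0.94420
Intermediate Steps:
D(n) = (-28 + n)/(2*n) (D(n) = (-28 + n)/((2*n)) = (-28 + n)*(1/(2*n)) = (-28 + n)/(2*n))
(545 - 500)/(-85 + 177) - D(-15) = (545 - 500)/(-85 + 177) - (-28 - 15)/(2*(-15)) = 45/92 - (-1)*(-43)/(2*15) = 45*(1/92) - 1*43/30 = 45/92 - 43/30 = -1303/1380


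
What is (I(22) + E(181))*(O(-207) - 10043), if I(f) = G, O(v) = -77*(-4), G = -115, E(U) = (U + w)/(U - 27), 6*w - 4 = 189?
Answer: 30969395/28 ≈ 1.1061e+6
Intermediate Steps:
w = 193/6 (w = 2/3 + (1/6)*189 = 2/3 + 63/2 = 193/6 ≈ 32.167)
E(U) = (193/6 + U)/(-27 + U) (E(U) = (U + 193/6)/(U - 27) = (193/6 + U)/(-27 + U))
O(v) = 308
I(f) = -115
(I(22) + E(181))*(O(-207) - 10043) = (-115 + (193/6 + 181)/(-27 + 181))*(308 - 10043) = (-115 + (1279/6)/154)*(-9735) = (-115 + (1/154)*(1279/6))*(-9735) = (-115 + 1279/924)*(-9735) = -104981/924*(-9735) = 30969395/28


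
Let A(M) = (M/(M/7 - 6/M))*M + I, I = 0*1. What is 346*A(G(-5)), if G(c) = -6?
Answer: 87192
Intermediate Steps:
I = 0
A(M) = M²/(-6/M + M/7) (A(M) = (M/(M/7 - 6/M))*M + 0 = (M/(-6/M + M/7))*M + 0 = M²/(-6/M + M/7) + 0 = M²/(-6/M + M/7))
346*A(G(-5)) = 346*(7*(-6)³/(-42 + (-6)²)) = 346*(7*(-216)/(-42 + 36)) = 346*(7*(-216)/(-6)) = 346*(7*(-216)*(-⅙)) = 346*252 = 87192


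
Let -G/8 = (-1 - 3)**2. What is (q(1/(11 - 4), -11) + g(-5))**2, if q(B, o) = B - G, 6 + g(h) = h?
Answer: 672400/49 ≈ 13722.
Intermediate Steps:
g(h) = -6 + h
G = -128 (G = -8*(-1 - 3)**2 = -8*(-4)**2 = -8*16 = -128)
q(B, o) = 128 + B (q(B, o) = B - 1*(-128) = B + 128 = 128 + B)
(q(1/(11 - 4), -11) + g(-5))**2 = ((128 + 1/(11 - 4)) + (-6 - 5))**2 = ((128 + 1/7) - 11)**2 = (897/7 - 11)**2 = (820/7)**2 = 672400/49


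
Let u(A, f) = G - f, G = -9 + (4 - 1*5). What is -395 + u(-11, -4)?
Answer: -401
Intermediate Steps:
G = -10 (G = -9 + (4 - 5) = -9 - 1 = -10)
u(A, f) = -10 - f
-395 + u(-11, -4) = -395 + (-10 - 1*(-4)) = -395 + (-10 + 4) = -395 - 6 = -401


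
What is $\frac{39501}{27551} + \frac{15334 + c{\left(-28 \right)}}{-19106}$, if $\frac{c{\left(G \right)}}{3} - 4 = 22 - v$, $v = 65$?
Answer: $\frac{335462539}{526389406} \approx 0.63729$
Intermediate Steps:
$c{\left(G \right)} = -117$ ($c{\left(G \right)} = 12 + 3 \left(22 - 65\right) = 12 + 3 \left(-43\right) = 12 - 129 = -117$)
$\frac{39501}{27551} + \frac{15334 + c{\left(-28 \right)}}{-19106} = \frac{39501}{27551} + \frac{15334 - 117}{-19106} = 39501 \cdot \frac{1}{27551} + 15217 \left(- \frac{1}{19106}\right) = \frac{39501}{27551} - \frac{15217}{19106} = \frac{335462539}{526389406}$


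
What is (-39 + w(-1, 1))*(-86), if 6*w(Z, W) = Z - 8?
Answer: 3483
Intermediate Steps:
w(Z, W) = -4/3 + Z/6 (w(Z, W) = (Z - 8)/6 = (-8 + Z)/6 = -4/3 + Z/6)
(-39 + w(-1, 1))*(-86) = (-39 + (-4/3 + (⅙)*(-1)))*(-86) = (-39 + (-4/3 - ⅙))*(-86) = (-39 - 3/2)*(-86) = -81/2*(-86) = 3483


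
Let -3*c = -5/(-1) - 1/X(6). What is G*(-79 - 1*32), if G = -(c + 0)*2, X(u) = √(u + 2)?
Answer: -370 + 37*√2/2 ≈ -343.84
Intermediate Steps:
X(u) = √(2 + u)
c = -5/3 + √2/12 (c = -(-5/(-1) - 1/(√(2 + 6)))/3 = -(-5*(-1) - 1/(√8))/3 = -(5 - 1/(2*√2))/3 = -(5 - √2/4)/3 = -5/3 + √2/12 ≈ -1.5488)
G = 10/3 - √2/6 (G = -((-5/3 + √2/12) + 0)*2 = -(-5/3 + √2/12)*2 = -(-10/3 + √2/6) = 10/3 - √2/6 ≈ 3.0976)
G*(-79 - 1*32) = (10/3 - √2/6)*(-79 - 1*32) = (10/3 - √2/6)*(-79 - 32) = (10/3 - √2/6)*(-111) = -370 + 37*√2/2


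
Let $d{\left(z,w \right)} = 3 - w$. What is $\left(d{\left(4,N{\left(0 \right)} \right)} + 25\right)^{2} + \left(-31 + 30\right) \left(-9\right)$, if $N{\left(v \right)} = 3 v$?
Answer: $793$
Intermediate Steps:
$\left(d{\left(4,N{\left(0 \right)} \right)} + 25\right)^{2} + \left(-31 + 30\right) \left(-9\right) = \left(\left(3 - 3 \cdot 0\right) + 25\right)^{2} + \left(-31 + 30\right) \left(-9\right) = \left(\left(3 - 0\right) + 25\right)^{2} - -9 = \left(\left(3 + 0\right) + 25\right)^{2} + 9 = \left(3 + 25\right)^{2} + 9 = 28^{2} + 9 = 784 + 9 = 793$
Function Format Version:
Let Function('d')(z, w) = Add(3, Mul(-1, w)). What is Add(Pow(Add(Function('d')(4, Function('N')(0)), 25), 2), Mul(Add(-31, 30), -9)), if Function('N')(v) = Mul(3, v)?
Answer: 793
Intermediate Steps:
Add(Pow(Add(Function('d')(4, Function('N')(0)), 25), 2), Mul(Add(-31, 30), -9)) = Add(Pow(Add(Add(3, Mul(-1, Mul(3, 0))), 25), 2), Mul(Add(-31, 30), -9)) = Add(Pow(Add(Add(3, Mul(-1, 0)), 25), 2), Mul(-1, -9)) = Add(Pow(Add(Add(3, 0), 25), 2), 9) = Add(Pow(Add(3, 25), 2), 9) = Add(Pow(28, 2), 9) = Add(784, 9) = 793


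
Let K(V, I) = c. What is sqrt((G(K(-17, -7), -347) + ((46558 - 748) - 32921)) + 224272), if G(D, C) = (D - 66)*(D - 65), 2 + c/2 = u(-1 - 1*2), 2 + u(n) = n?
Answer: 7*sqrt(4969) ≈ 493.44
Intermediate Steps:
u(n) = -2 + n
c = -14 (c = -4 + 2*(-2 + (-1 - 1*2)) = -4 + 2*(-2 + (-1 - 2)) = -4 + 2*(-2 - 3) = -4 + 2*(-5) = -4 - 10 = -14)
K(V, I) = -14
G(D, C) = (-66 + D)*(-65 + D)
sqrt((G(K(-17, -7), -347) + ((46558 - 748) - 32921)) + 224272) = sqrt(((4290 + (-14)**2 - 131*(-14)) + ((46558 - 748) - 32921)) + 224272) = sqrt(((4290 + 196 + 1834) + (45810 - 32921)) + 224272) = sqrt((6320 + 12889) + 224272) = sqrt(19209 + 224272) = sqrt(243481) = 7*sqrt(4969)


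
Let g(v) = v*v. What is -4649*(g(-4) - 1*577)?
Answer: 2608089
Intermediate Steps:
g(v) = v²
-4649*(g(-4) - 1*577) = -4649*((-4)² - 1*577) = -4649*(16 - 577) = -4649*(-561) = 2608089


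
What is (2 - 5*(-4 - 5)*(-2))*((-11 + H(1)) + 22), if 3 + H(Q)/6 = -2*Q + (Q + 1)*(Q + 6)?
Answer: -5720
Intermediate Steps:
H(Q) = -18 - 12*Q + 6*(1 + Q)*(6 + Q) (H(Q) = -18 + 6*(-2*Q + (Q + 1)*(Q + 6)) = -18 + 6*(-2*Q + (1 + Q)*(6 + Q)) = -18 + (-12*Q + 6*(1 + Q)*(6 + Q)) = -18 - 12*Q + 6*(1 + Q)*(6 + Q))
(2 - 5*(-4 - 5)*(-2))*((-11 + H(1)) + 22) = (2 - 5*(-4 - 5)*(-2))*((-11 + (18 + 6*1² + 30*1)) + 22) = (2 - (-45)*(-2))*((-11 + (18 + 6*1 + 30)) + 22) = (2 - 5*18)*((-11 + (18 + 6 + 30)) + 22) = (2 - 90)*((-11 + 54) + 22) = -88*(43 + 22) = -88*65 = -5720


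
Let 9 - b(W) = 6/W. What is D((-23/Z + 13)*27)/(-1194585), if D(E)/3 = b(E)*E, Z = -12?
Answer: -2895/318556 ≈ -0.0090879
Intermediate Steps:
b(W) = 9 - 6/W
D(E) = 3*E*(9 - 6/E) (D(E) = 3*((9 - 6/E)*E) = 3*(E*(9 - 6/E)) = 3*E*(9 - 6/E))
D((-23/Z + 13)*27)/(-1194585) = (-18 + 27*((-23/(-12) + 13)*27))/(-1194585) = (-18 + 27*((-23*(-1/12) + 13)*27))*(-1/1194585) = (-18 + 27*((23/12 + 13)*27))*(-1/1194585) = (-18 + 27*((179/12)*27))*(-1/1194585) = (-18 + 27*(1611/4))*(-1/1194585) = (-18 + 43497/4)*(-1/1194585) = (43425/4)*(-1/1194585) = -2895/318556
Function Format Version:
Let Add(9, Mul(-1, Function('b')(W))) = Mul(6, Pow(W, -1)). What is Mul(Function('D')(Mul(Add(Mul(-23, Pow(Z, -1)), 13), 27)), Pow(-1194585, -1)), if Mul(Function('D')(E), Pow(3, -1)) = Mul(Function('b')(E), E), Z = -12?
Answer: Rational(-2895, 318556) ≈ -0.0090879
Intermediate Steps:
Function('b')(W) = Add(9, Mul(-6, Pow(W, -1))) (Function('b')(W) = Add(9, Mul(-1, Mul(6, Pow(W, -1)))) = Add(9, Mul(-6, Pow(W, -1))))
Function('D')(E) = Mul(3, E, Add(9, Mul(-6, Pow(E, -1)))) (Function('D')(E) = Mul(3, Mul(Add(9, Mul(-6, Pow(E, -1))), E)) = Mul(3, Mul(E, Add(9, Mul(-6, Pow(E, -1))))) = Mul(3, E, Add(9, Mul(-6, Pow(E, -1)))))
Mul(Function('D')(Mul(Add(Mul(-23, Pow(Z, -1)), 13), 27)), Pow(-1194585, -1)) = Mul(Add(-18, Mul(27, Mul(Add(Mul(-23, Pow(-12, -1)), 13), 27))), Pow(-1194585, -1)) = Mul(Add(-18, Mul(27, Mul(Add(Mul(-23, Rational(-1, 12)), 13), 27))), Rational(-1, 1194585)) = Mul(Add(-18, Mul(27, Mul(Add(Rational(23, 12), 13), 27))), Rational(-1, 1194585)) = Mul(Add(-18, Mul(27, Mul(Rational(179, 12), 27))), Rational(-1, 1194585)) = Mul(Add(-18, Mul(27, Rational(1611, 4))), Rational(-1, 1194585)) = Mul(Add(-18, Rational(43497, 4)), Rational(-1, 1194585)) = Mul(Rational(43425, 4), Rational(-1, 1194585)) = Rational(-2895, 318556)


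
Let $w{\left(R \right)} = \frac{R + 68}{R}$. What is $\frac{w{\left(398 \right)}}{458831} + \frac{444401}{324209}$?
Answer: $\frac{40577161631666}{29602670796121} \approx 1.3707$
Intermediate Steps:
$w{\left(R \right)} = \frac{68 + R}{R}$
$\frac{w{\left(398 \right)}}{458831} + \frac{444401}{324209} = \frac{\frac{1}{398} \left(68 + 398\right)}{458831} + \frac{444401}{324209} = \frac{1}{398} \cdot 466 \cdot \frac{1}{458831} + 444401 \cdot \frac{1}{324209} = \frac{233}{199} \cdot \frac{1}{458831} + \frac{444401}{324209} = \frac{233}{91307369} + \frac{444401}{324209} = \frac{40577161631666}{29602670796121}$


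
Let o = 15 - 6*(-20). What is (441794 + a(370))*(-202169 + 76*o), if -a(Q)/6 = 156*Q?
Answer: -18322319866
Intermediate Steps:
o = 135 (o = 15 + 120 = 135)
a(Q) = -936*Q
(441794 + a(370))*(-202169 + 76*o) = (441794 - 936*370)*(-202169 + 76*135) = (441794 - 346320)*(-202169 + 10260) = 95474*(-191909) = -18322319866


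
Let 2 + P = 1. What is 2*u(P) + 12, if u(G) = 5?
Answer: 22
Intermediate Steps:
P = -1 (P = -2 + 1 = -1)
2*u(P) + 12 = 2*5 + 12 = 10 + 12 = 22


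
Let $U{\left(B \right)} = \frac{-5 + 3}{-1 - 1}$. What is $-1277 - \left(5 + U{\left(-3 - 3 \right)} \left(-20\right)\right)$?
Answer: $-1262$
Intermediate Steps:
$U{\left(B \right)} = 1$ ($U{\left(B \right)} = - \frac{2}{-2} = \left(-2\right) \left(- \frac{1}{2}\right) = 1$)
$-1277 - \left(5 + U{\left(-3 - 3 \right)} \left(-20\right)\right) = -1277 - \left(5 + 1 \left(-20\right)\right) = -1277 - \left(5 - 20\right) = -1277 - -15 = -1277 + 15 = -1262$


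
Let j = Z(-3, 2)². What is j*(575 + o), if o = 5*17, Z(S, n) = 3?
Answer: 5940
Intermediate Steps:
j = 9 (j = 3² = 9)
o = 85
j*(575 + o) = 9*(575 + 85) = 9*660 = 5940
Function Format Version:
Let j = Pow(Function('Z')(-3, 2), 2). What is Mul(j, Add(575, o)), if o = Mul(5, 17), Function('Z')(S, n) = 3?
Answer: 5940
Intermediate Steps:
j = 9 (j = Pow(3, 2) = 9)
o = 85
Mul(j, Add(575, o)) = Mul(9, Add(575, 85)) = Mul(9, 660) = 5940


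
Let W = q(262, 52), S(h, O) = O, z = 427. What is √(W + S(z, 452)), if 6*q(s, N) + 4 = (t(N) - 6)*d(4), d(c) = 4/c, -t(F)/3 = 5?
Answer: √16122/6 ≈ 21.162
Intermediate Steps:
t(F) = -15 (t(F) = -3*5 = -15)
q(s, N) = -25/6 (q(s, N) = -⅔ + ((-15 - 6)*(4/4))/6 = -⅔ + (-84/4)/6 = -⅔ + (-21*1)/6 = -⅔ + (⅙)*(-21) = -⅔ - 7/2 = -25/6)
W = -25/6 ≈ -4.1667
√(W + S(z, 452)) = √(-25/6 + 452) = √(2687/6) = √16122/6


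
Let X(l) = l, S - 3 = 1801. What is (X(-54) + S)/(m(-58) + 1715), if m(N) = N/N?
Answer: 875/858 ≈ 1.0198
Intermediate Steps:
S = 1804 (S = 3 + 1801 = 1804)
m(N) = 1
(X(-54) + S)/(m(-58) + 1715) = (-54 + 1804)/(1 + 1715) = 1750/1716 = 1750*(1/1716) = 875/858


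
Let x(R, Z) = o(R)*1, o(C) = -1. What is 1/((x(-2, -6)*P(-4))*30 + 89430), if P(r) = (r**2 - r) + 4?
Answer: 1/88710 ≈ 1.1273e-5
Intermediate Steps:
P(r) = 4 + r**2 - r
x(R, Z) = -1 (x(R, Z) = -1*1 = -1)
1/((x(-2, -6)*P(-4))*30 + 89430) = 1/(-(4 + (-4)**2 - 1*(-4))*30 + 89430) = 1/(-(4 + 16 + 4)*30 + 89430) = 1/(-1*24*30 + 89430) = 1/(-24*30 + 89430) = 1/(-720 + 89430) = 1/88710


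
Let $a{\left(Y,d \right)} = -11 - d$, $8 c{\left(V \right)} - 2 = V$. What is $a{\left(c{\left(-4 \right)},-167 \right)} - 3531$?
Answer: $-3375$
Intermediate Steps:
$c{\left(V \right)} = \frac{1}{4} + \frac{V}{8}$
$a{\left(c{\left(-4 \right)},-167 \right)} - 3531 = \left(-11 - -167\right) - 3531 = \left(-11 + 167\right) - 3531 = 156 - 3531 = -3375$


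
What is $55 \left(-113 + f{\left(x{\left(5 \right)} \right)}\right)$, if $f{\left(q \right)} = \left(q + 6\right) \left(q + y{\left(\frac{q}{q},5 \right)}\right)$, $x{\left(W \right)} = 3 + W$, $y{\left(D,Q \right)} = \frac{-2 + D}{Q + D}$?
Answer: $- \frac{550}{3} \approx -183.33$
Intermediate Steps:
$y{\left(D,Q \right)} = \frac{-2 + D}{D + Q}$
$f{\left(q \right)} = \left(6 + q\right) \left(- \frac{1}{6} + q\right)$ ($f{\left(q \right)} = \left(q + 6\right) \left(q + \frac{-2 + \frac{q}{q}}{\frac{q}{q} + 5}\right) = \left(6 + q\right) \left(q + \frac{-2 + 1}{1 + 5}\right) = \left(6 + q\right) \left(q + \frac{1}{6} \left(-1\right)\right) = \left(6 + q\right) \left(q - \frac{1}{6}\right) = \left(6 + q\right) \left(- \frac{1}{6} + q\right)$)
$55 \left(-113 + f{\left(x{\left(5 \right)} \right)}\right) = 55 \left(-113 + \left(-1 + \left(3 + 5\right)^{2} + \frac{35 \left(3 + 5\right)}{6}\right)\right) = 55 \left(-113 + \left(-1 + 8^{2} + \frac{35}{6} \cdot 8\right)\right) = 55 \left(-113 + \left(-1 + 64 + \frac{140}{3}\right)\right) = 55 \left(-113 + \frac{329}{3}\right) = 55 \left(- \frac{10}{3}\right) = - \frac{550}{3}$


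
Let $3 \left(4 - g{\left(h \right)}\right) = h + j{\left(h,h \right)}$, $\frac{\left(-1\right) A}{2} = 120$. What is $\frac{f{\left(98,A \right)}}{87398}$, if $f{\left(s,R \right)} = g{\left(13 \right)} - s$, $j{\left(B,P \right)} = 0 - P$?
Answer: $- \frac{47}{43699} \approx -0.0010755$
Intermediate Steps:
$A = -240$ ($A = \left(-2\right) 120 = -240$)
$j{\left(B,P \right)} = - P$
$g{\left(h \right)} = 4$ ($g{\left(h \right)} = 4 - \frac{h - h}{3} = 4 - 0 = 4 + 0 = 4$)
$f{\left(s,R \right)} = 4 - s$
$\frac{f{\left(98,A \right)}}{87398} = \frac{4 - 98}{87398} = \left(4 - 98\right) \frac{1}{87398} = \left(-94\right) \frac{1}{87398} = - \frac{47}{43699}$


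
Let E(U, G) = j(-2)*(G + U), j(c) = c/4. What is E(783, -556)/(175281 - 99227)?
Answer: -227/152108 ≈ -0.0014924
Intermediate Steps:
j(c) = c/4 (j(c) = c*(¼) = c/4)
E(U, G) = -G/2 - U/2 (E(U, G) = ((¼)*(-2))*(G + U) = -(G + U)/2 = -G/2 - U/2)
E(783, -556)/(175281 - 99227) = (-½*(-556) - ½*783)/(175281 - 99227) = (278 - 783/2)/76054 = -227/2*1/76054 = -227/152108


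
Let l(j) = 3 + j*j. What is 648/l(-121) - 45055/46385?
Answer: -31486397/33963097 ≈ -0.92708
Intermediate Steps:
l(j) = 3 + j²
648/l(-121) - 45055/46385 = 648/(3 + (-121)²) - 45055/46385 = 648/(3 + 14641) - 45055*1/46385 = 648/14644 - 9011/9277 = 648*(1/14644) - 9011/9277 = 162/3661 - 9011/9277 = -31486397/33963097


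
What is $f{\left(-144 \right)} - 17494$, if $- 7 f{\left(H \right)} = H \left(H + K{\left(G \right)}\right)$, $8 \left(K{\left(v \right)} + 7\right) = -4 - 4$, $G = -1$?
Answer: $- \frac{144346}{7} \approx -20621.0$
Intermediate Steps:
$K{\left(v \right)} = -8$ ($K{\left(v \right)} = -7 + \frac{-4 - 4}{8} = -7 + \frac{1}{8} \left(-8\right) = -7 - 1 = -8$)
$f{\left(H \right)} = - \frac{H \left(-8 + H\right)}{7}$ ($f{\left(H \right)} = - \frac{H \left(H - 8\right)}{7} = - \frac{H \left(-8 + H\right)}{7}$)
$f{\left(-144 \right)} - 17494 = \frac{1}{7} \left(-144\right) \left(8 - -144\right) - 17494 = \frac{1}{7} \left(-144\right) \left(8 + 144\right) - 17494 = \frac{1}{7} \left(-144\right) 152 - 17494 = - \frac{21888}{7} - 17494 = - \frac{144346}{7}$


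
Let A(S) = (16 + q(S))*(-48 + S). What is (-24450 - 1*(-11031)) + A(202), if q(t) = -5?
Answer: -11725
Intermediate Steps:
A(S) = -528 + 11*S (A(S) = (16 - 5)*(-48 + S) = 11*(-48 + S) = -528 + 11*S)
(-24450 - 1*(-11031)) + A(202) = (-24450 - 1*(-11031)) + (-528 + 11*202) = (-24450 + 11031) + (-528 + 2222) = -13419 + 1694 = -11725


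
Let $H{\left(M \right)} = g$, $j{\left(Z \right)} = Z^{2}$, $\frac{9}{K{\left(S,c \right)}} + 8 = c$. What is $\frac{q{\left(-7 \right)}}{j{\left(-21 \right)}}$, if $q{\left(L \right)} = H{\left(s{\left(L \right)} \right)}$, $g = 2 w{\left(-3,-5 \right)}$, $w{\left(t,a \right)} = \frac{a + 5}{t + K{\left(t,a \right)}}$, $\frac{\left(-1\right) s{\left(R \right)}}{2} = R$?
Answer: $0$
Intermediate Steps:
$K{\left(S,c \right)} = \frac{9}{-8 + c}$
$s{\left(R \right)} = - 2 R$
$w{\left(t,a \right)} = \frac{5 + a}{t + \frac{9}{-8 + a}}$ ($w{\left(t,a \right)} = \frac{a + 5}{t + \frac{9}{-8 + a}} = \frac{5 + a}{t + \frac{9}{-8 + a}}$)
$g = 0$ ($g = 2 \frac{\left(-8 - 5\right) \left(5 - 5\right)}{9 - 3 \left(-8 - 5\right)} = 2 \frac{1}{9 - -39} \left(-13\right) 0 = 2 \frac{1}{9 + 39} \left(-13\right) 0 = 2 \cdot \frac{1}{48} \left(-13\right) 0 = 2 \cdot 0 = 0$)
$H{\left(M \right)} = 0$
$q{\left(L \right)} = 0$
$\frac{q{\left(-7 \right)}}{j{\left(-21 \right)}} = \frac{0}{\left(-21\right)^{2}} = \frac{0}{441} = 0 \cdot \frac{1}{441} = 0$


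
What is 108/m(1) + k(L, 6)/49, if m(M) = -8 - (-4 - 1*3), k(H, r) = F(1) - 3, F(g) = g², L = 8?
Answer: -5294/49 ≈ -108.04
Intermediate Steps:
k(H, r) = -2 (k(H, r) = 1² - 3 = 1 - 3 = -2)
m(M) = -1 (m(M) = -8 - (-4 - 3) = -8 - 1*(-7) = -8 + 7 = -1)
108/m(1) + k(L, 6)/49 = 108/(-1) - 2/49 = 108*(-1) - 2*1/49 = -108 - 2/49 = -5294/49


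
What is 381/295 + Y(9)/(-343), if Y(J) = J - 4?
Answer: 129208/101185 ≈ 1.2769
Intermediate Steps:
Y(J) = -4 + J
381/295 + Y(9)/(-343) = 381/295 + (-4 + 9)/(-343) = 381*(1/295) + 5*(-1/343) = 381/295 - 5/343 = 129208/101185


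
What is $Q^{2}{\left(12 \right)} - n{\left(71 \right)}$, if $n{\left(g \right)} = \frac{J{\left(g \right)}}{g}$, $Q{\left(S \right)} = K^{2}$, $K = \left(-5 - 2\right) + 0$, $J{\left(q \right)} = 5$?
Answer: $\frac{170466}{71} \approx 2400.9$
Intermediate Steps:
$K = -7$ ($K = -7 + 0 = -7$)
$Q{\left(S \right)} = 49$ ($Q{\left(S \right)} = \left(-7\right)^{2} = 49$)
$n{\left(g \right)} = \frac{5}{g}$
$Q^{2}{\left(12 \right)} - n{\left(71 \right)} = 49^{2} - \frac{5}{71} = 2401 - 5 \cdot \frac{1}{71} = 2401 - \frac{5}{71} = \frac{170466}{71}$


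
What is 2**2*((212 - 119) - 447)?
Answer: -1416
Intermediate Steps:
2**2*((212 - 119) - 447) = 4*(93 - 447) = 4*(-354) = -1416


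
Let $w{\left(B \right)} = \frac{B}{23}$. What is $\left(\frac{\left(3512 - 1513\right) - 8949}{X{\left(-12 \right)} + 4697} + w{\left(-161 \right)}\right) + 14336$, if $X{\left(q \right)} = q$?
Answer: $\frac{13424883}{937} \approx 14328.0$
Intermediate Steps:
$w{\left(B \right)} = \frac{B}{23}$ ($w{\left(B \right)} = B \frac{1}{23} = \frac{B}{23}$)
$\left(\frac{\left(3512 - 1513\right) - 8949}{X{\left(-12 \right)} + 4697} + w{\left(-161 \right)}\right) + 14336 = \left(\frac{\left(3512 - 1513\right) - 8949}{-12 + 4697} + \frac{1}{23} \left(-161\right)\right) + 14336 = \left(\frac{1999 - 8949}{4685} - 7\right) + 14336 = \left(\left(-6950\right) \frac{1}{4685} - 7\right) + 14336 = \left(- \frac{1390}{937} - 7\right) + 14336 = - \frac{7949}{937} + 14336 = \frac{13424883}{937}$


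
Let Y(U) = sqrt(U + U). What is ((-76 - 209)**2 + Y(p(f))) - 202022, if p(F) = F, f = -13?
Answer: -120797 + I*sqrt(26) ≈ -1.208e+5 + 5.099*I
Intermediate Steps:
Y(U) = sqrt(2)*sqrt(U) (Y(U) = sqrt(2*U) = sqrt(2)*sqrt(U))
((-76 - 209)**2 + Y(p(f))) - 202022 = ((-76 - 209)**2 + sqrt(2)*sqrt(-13)) - 202022 = ((-285)**2 + sqrt(2)*(I*sqrt(13))) - 202022 = (81225 + I*sqrt(26)) - 202022 = -120797 + I*sqrt(26)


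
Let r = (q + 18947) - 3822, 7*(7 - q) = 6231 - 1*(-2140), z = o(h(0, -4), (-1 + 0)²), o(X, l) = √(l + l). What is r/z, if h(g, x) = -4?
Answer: 97553*√2/14 ≈ 9854.3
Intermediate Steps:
o(X, l) = √2*√l (o(X, l) = √(2*l) = √2*√l)
z = √2 (z = √2*√((-1 + 0)²) = √2*√((-1)²) = √2*√1 = √2*1 = √2 ≈ 1.4142)
q = -8322/7 (q = 7 - (6231 - 1*(-2140))/7 = 7 - (6231 + 2140)/7 = 7 - ⅐*8371 = 7 - 8371/7 = -8322/7 ≈ -1188.9)
r = 97553/7 (r = (-8322/7 + 18947) - 3822 = 124307/7 - 3822 = 97553/7 ≈ 13936.)
r/z = 97553/(7*(√2)) = 97553*(√2/2)/7 = 97553*√2/14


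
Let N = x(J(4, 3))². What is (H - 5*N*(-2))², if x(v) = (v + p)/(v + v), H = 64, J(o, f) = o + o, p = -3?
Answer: 69172489/16384 ≈ 4222.0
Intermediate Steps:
J(o, f) = 2*o
x(v) = (-3 + v)/(2*v) (x(v) = (v - 3)/(v + v) = (-3 + v)/((2*v)) = (-3 + v)*(1/(2*v)) = (-3 + v)/(2*v))
N = 25/256 (N = ((-3 + 2*4)/(2*((2*4))))² = ((½)*(-3 + 8)/8)² = ((½)*(⅛)*5)² = (5/16)² = 25/256 ≈ 0.097656)
(H - 5*N*(-2))² = (64 - 5*25/256*(-2))² = (64 - 125/256*(-2))² = (64 + 125/128)² = (8317/128)² = 69172489/16384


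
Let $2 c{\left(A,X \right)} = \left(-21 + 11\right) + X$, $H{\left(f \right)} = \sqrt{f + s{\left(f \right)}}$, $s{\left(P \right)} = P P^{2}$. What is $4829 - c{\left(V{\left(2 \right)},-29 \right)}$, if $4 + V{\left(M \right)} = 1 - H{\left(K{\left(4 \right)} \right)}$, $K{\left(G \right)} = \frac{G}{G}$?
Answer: $\frac{9697}{2} \approx 4848.5$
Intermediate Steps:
$s{\left(P \right)} = P^{3}$
$K{\left(G \right)} = 1$
$H{\left(f \right)} = \sqrt{f + f^{3}}$
$V{\left(M \right)} = -3 - \sqrt{2}$ ($V{\left(M \right)} = -4 + \left(1 - \sqrt{1 + 1^{3}}\right) = -4 + \left(1 - \sqrt{1 + 1}\right) = -4 + \left(1 - \sqrt{2}\right) = -3 - \sqrt{2}$)
$c{\left(A,X \right)} = -5 + \frac{X}{2}$ ($c{\left(A,X \right)} = \frac{\left(-21 + 11\right) + X}{2} = \frac{-10 + X}{2} = -5 + \frac{X}{2}$)
$4829 - c{\left(V{\left(2 \right)},-29 \right)} = 4829 - \left(-5 + \frac{1}{2} \left(-29\right)\right) = 4829 - \left(-5 - \frac{29}{2}\right) = 4829 - - \frac{39}{2} = 4829 + \frac{39}{2} = \frac{9697}{2}$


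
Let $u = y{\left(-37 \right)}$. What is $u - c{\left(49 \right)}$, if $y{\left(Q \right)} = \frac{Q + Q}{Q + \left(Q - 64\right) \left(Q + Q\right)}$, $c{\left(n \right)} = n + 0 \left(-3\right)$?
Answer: $- \frac{9851}{201} \approx -49.01$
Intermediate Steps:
$c{\left(n \right)} = n$ ($c{\left(n \right)} = n + 0 = n$)
$y{\left(Q \right)} = \frac{2 Q}{Q + 2 Q \left(-64 + Q\right)}$ ($y{\left(Q \right)} = \frac{2 Q}{Q + \left(-64 + Q\right) 2 Q} = \frac{2 Q}{Q + 2 Q \left(-64 + Q\right)}$)
$u = - \frac{2}{201}$ ($u = \frac{2}{-127 + 2 \left(-37\right)} = \frac{2}{-127 - 74} = \frac{2}{-201} = 2 \left(- \frac{1}{201}\right) = - \frac{2}{201} \approx -0.0099503$)
$u - c{\left(49 \right)} = - \frac{2}{201} - 49 = - \frac{9851}{201}$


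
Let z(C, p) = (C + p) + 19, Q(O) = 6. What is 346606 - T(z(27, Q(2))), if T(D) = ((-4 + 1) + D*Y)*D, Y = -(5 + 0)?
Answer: 360282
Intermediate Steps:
Y = -5 (Y = -1*5 = -5)
z(C, p) = 19 + C + p
T(D) = D*(-3 - 5*D) (T(D) = ((-4 + 1) + D*(-5))*D = (-3 - 5*D)*D = D*(-3 - 5*D))
346606 - T(z(27, Q(2))) = 346606 - (19 + 27 + 6)*(-3 - 5*(19 + 27 + 6)) = 346606 - 52*(-3 - 5*52) = 346606 - 52*(-3 - 260) = 346606 - 52*(-263) = 346606 - 1*(-13676) = 346606 + 13676 = 360282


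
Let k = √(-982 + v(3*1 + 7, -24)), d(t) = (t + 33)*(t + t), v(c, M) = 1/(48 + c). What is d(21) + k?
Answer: 2268 + I*√3303390/58 ≈ 2268.0 + 31.337*I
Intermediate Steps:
d(t) = 2*t*(33 + t) (d(t) = (33 + t)*(2*t) = 2*t*(33 + t))
k = I*√3303390/58 (k = √(-982 + 1/(48 + (3*1 + 7))) = √(-982 + 1/(48 + (3 + 7))) = √(-982 + 1/(48 + 10)) = √(-982 + 1/58) = √(-56955/58) = I*√3303390/58 ≈ 31.337*I)
d(21) + k = 2*21*(33 + 21) + I*√3303390/58 = 2*21*54 + I*√3303390/58 = 2268 + I*√3303390/58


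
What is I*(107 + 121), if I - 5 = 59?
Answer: 14592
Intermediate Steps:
I = 64 (I = 5 + 59 = 64)
I*(107 + 121) = 64*(107 + 121) = 64*228 = 14592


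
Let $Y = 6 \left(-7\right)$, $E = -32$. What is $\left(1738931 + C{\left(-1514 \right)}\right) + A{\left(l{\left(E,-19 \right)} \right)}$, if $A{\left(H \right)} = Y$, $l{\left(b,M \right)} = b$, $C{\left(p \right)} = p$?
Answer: $1737375$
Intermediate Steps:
$Y = -42$
$A{\left(H \right)} = -42$
$\left(1738931 + C{\left(-1514 \right)}\right) + A{\left(l{\left(E,-19 \right)} \right)} = \left(1738931 - 1514\right) - 42 = 1737417 - 42 = 1737375$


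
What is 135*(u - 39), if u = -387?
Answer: -57510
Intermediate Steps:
135*(u - 39) = 135*(-387 - 39) = 135*(-426) = -57510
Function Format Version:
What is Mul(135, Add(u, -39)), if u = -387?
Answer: -57510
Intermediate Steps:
Mul(135, Add(u, -39)) = Mul(135, Add(-387, -39)) = Mul(135, -426) = -57510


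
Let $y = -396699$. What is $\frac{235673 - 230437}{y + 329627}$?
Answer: $- \frac{1309}{16768} \approx -0.078065$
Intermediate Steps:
$\frac{235673 - 230437}{y + 329627} = \frac{235673 - 230437}{-396699 + 329627} = \frac{5236}{-67072} = 5236 \left(- \frac{1}{67072}\right) = - \frac{1309}{16768}$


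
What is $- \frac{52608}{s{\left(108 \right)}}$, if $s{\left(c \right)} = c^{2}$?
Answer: $- \frac{1096}{243} \approx -4.5103$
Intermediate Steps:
$- \frac{52608}{s{\left(108 \right)}} = - \frac{52608}{108^{2}} = - \frac{52608}{11664} = \left(-52608\right) \frac{1}{11664} = - \frac{1096}{243}$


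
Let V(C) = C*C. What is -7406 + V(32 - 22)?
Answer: -7306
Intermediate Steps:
V(C) = C²
-7406 + V(32 - 22) = -7406 + (32 - 22)² = -7406 + 10² = -7406 + 100 = -7306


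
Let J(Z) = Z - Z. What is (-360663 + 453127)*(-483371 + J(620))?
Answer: -44694416144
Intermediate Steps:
J(Z) = 0
(-360663 + 453127)*(-483371 + J(620)) = (-360663 + 453127)*(-483371 + 0) = 92464*(-483371) = -44694416144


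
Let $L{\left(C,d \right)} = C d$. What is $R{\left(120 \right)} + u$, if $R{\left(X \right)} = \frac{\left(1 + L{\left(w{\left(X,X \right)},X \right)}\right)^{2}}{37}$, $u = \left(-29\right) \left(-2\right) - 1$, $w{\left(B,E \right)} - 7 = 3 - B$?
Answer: $\frac{174215710}{37} \approx 4.7085 \cdot 10^{6}$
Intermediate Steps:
$w{\left(B,E \right)} = 10 - B$ ($w{\left(B,E \right)} = 7 - \left(-3 + B\right) = 10 - B$)
$u = 57$ ($u = 58 - 1 = 57$)
$R{\left(X \right)} = \frac{\left(1 + X \left(10 - X\right)\right)^{2}}{37}$ ($R{\left(X \right)} = \frac{\left(1 + \left(10 - X\right) X\right)^{2}}{37} = \left(1 + X \left(10 - X\right)\right)^{2} \cdot \frac{1}{37} = \frac{\left(1 + X \left(10 - X\right)\right)^{2}}{37}$)
$R{\left(120 \right)} + u = \frac{\left(-1 + 120 \left(-10 + 120\right)\right)^{2}}{37} + 57 = \frac{\left(-1 + 120 \cdot 110\right)^{2}}{37} + 57 = \frac{\left(-1 + 13200\right)^{2}}{37} + 57 = \frac{13199^{2}}{37} + 57 = \frac{1}{37} \cdot 174213601 + 57 = \frac{174213601}{37} + 57 = \frac{174215710}{37}$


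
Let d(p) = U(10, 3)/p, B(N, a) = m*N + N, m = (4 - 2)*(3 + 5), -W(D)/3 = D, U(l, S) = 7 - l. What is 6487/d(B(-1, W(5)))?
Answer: 110279/3 ≈ 36760.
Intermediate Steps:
W(D) = -3*D
m = 16 (m = 2*8 = 16)
B(N, a) = 17*N (B(N, a) = 16*N + N = 17*N)
d(p) = -3/p (d(p) = (7 - 1*10)/p = (7 - 10)/p = -3/p)
6487/d(B(-1, W(5))) = 6487/((-3/(17*(-1)))) = 6487/((-3/(-17))) = 6487/((-3*(-1/17))) = 6487/(3/17) = 6487*(17/3) = 110279/3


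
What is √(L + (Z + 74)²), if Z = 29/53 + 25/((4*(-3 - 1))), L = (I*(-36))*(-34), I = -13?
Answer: I*√7611886967/848 ≈ 102.88*I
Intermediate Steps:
L = -15912 (L = -13*(-36)*(-34) = 468*(-34) = -15912)
Z = -861/848 (Z = 29*(1/53) + 25/((4*(-4))) = 29/53 + 25/(-16) = 29/53 + 25*(-1/16) = 29/53 - 25/16 = -861/848 ≈ -1.0153)
√(L + (Z + 74)²) = √(-15912 + (-861/848 + 74)²) = √(-15912 + (61891/848)²) = √(-15912 + 3830495881/719104) = √(-7611886967/719104) = I*√7611886967/848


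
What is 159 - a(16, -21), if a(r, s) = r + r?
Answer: 127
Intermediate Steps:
a(r, s) = 2*r
159 - a(16, -21) = 159 - 2*16 = 159 - 1*32 = 159 - 32 = 127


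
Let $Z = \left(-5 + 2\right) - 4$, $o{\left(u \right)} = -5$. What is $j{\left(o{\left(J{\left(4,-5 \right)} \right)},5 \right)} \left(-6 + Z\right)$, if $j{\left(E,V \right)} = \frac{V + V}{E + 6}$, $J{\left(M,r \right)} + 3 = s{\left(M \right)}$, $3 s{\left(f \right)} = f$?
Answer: $-130$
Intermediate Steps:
$s{\left(f \right)} = \frac{f}{3}$
$J{\left(M,r \right)} = -3 + \frac{M}{3}$
$j{\left(E,V \right)} = \frac{2 V}{6 + E}$
$Z = -7$ ($Z = -3 - 4 = -7$)
$j{\left(o{\left(J{\left(4,-5 \right)} \right)},5 \right)} \left(-6 + Z\right) = 2 \cdot 5 \frac{1}{6 - 5} \left(-6 - 7\right) = 2 \cdot 5 \cdot 1^{-1} \left(-13\right) = 2 \cdot 5 \cdot 1 \left(-13\right) = 10 \left(-13\right) = -130$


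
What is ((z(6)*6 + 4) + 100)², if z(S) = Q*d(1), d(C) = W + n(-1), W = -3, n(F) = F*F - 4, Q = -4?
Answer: 61504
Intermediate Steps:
n(F) = -4 + F² (n(F) = F² - 4 = -4 + F²)
d(C) = -6 (d(C) = -3 + (-4 + (-1)²) = -3 + (-4 + 1) = -3 - 3 = -6)
z(S) = 24 (z(S) = -4*(-6) = 24)
((z(6)*6 + 4) + 100)² = ((24*6 + 4) + 100)² = ((144 + 4) + 100)² = (148 + 100)² = 248² = 61504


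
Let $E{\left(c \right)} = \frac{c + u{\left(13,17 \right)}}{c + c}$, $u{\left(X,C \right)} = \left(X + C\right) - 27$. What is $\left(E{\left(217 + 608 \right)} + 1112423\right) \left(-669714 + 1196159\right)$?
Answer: $\frac{32209638472807}{55} \approx 5.8563 \cdot 10^{11}$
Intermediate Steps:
$u{\left(X,C \right)} = -27 + C + X$ ($u{\left(X,C \right)} = \left(C + X\right) - 27 = -27 + C + X$)
$E{\left(c \right)} = \frac{3 + c}{2 c}$ ($E{\left(c \right)} = \frac{c + \left(-27 + 17 + 13\right)}{c + c} = \frac{c + 3}{2 c} = \left(3 + c\right) \frac{1}{2 c} = \frac{3 + c}{2 c}$)
$\left(E{\left(217 + 608 \right)} + 1112423\right) \left(-669714 + 1196159\right) = \left(\frac{3 + \left(217 + 608\right)}{2 \left(217 + 608\right)} + 1112423\right) \left(-669714 + 1196159\right) = \left(\frac{3 + 825}{2 \cdot 825} + 1112423\right) 526445 = \left(\frac{1}{2} \cdot \frac{1}{825} \cdot 828 + 1112423\right) 526445 = \left(\frac{138}{275} + 1112423\right) 526445 = \frac{305916463}{275} \cdot 526445 = \frac{32209638472807}{55}$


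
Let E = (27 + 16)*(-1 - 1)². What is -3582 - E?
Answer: -3754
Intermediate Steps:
E = 172 (E = 43*(-2)² = 43*4 = 172)
-3582 - E = -3582 - 1*172 = -3582 - 172 = -3754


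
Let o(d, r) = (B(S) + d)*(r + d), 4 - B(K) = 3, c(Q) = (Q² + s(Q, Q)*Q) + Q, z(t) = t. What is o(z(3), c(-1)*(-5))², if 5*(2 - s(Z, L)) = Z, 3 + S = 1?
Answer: 3136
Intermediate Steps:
S = -2 (S = -3 + 1 = -2)
s(Z, L) = 2 - Z/5
c(Q) = Q + Q² + Q*(2 - Q/5) (c(Q) = (Q² + (2 - Q/5)*Q) + Q = (Q² + Q*(2 - Q/5)) + Q = Q + Q² + Q*(2 - Q/5))
B(K) = 1 (B(K) = 4 - 1*3 = 4 - 3 = 1)
o(d, r) = (1 + d)*(d + r) (o(d, r) = (1 + d)*(r + d) = (1 + d)*(d + r))
o(z(3), c(-1)*(-5))² = (3 + ((⅕)*(-1)*(15 + 4*(-1)))*(-5) + 3² + 3*(((⅕)*(-1)*(15 + 4*(-1)))*(-5)))² = (3 + ((⅕)*(-1)*(15 - 4))*(-5) + 9 + 3*(((⅕)*(-1)*(15 - 4))*(-5)))² = (3 + ((⅕)*(-1)*11)*(-5) + 9 + 3*(((⅕)*(-1)*11)*(-5)))² = (3 - 11/5*(-5) + 9 + 3*(-11/5*(-5)))² = (3 + 11 + 9 + 3*11)² = (3 + 11 + 9 + 33)² = 56² = 3136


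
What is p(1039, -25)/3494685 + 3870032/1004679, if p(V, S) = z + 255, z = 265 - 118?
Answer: 4508315553626/1170345543705 ≈ 3.8521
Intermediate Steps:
z = 147
p(V, S) = 402 (p(V, S) = 147 + 255 = 402)
p(1039, -25)/3494685 + 3870032/1004679 = 402/3494685 + 3870032/1004679 = 402*(1/3494685) + 3870032*(1/1004679) = 134/1164895 + 3870032/1004679 = 4508315553626/1170345543705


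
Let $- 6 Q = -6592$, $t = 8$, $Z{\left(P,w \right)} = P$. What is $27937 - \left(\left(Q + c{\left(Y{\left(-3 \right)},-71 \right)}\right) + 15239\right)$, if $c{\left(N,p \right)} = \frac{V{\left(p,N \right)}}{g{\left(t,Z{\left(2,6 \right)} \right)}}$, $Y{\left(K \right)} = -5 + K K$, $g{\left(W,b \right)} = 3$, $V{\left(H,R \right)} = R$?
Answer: $11598$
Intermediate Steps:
$Q = \frac{3296}{3}$ ($Q = \left(- \frac{1}{6}\right) \left(-6592\right) = \frac{3296}{3} \approx 1098.7$)
$Y{\left(K \right)} = -5 + K^{2}$
$c{\left(N,p \right)} = \frac{N}{3}$
$27937 - \left(\left(Q + c{\left(Y{\left(-3 \right)},-71 \right)}\right) + 15239\right) = 27937 - \left(\left(\frac{3296}{3} + \frac{-5 + \left(-3\right)^{2}}{3}\right) + 15239\right) = 27937 - \left(\left(\frac{3296}{3} + \frac{-5 + 9}{3}\right) + 15239\right) = 27937 - \left(\left(\frac{3296}{3} + \frac{1}{3} \cdot 4\right) + 15239\right) = 27937 - \left(\left(\frac{3296}{3} + \frac{4}{3}\right) + 15239\right) = 27937 - \left(1100 + 15239\right) = 27937 - 16339 = 11598$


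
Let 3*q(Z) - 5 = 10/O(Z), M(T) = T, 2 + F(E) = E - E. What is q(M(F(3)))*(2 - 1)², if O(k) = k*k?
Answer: 5/2 ≈ 2.5000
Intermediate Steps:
O(k) = k²
F(E) = -2 (F(E) = -2 + (E - E) = -2 + 0 = -2)
q(Z) = 5/3 + 10/(3*Z²) (q(Z) = 5/3 + (10/(Z²))/3 = 5/3 + (10/Z²)/3 = 5/3 + 10/(3*Z²))
q(M(F(3)))*(2 - 1)² = (5/3 + (10/3)/(-2)²)*(2 - 1)² = (5/3 + (10/3)*(¼))*1² = (5/3 + ⅚)*1 = (5/2)*1 = 5/2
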